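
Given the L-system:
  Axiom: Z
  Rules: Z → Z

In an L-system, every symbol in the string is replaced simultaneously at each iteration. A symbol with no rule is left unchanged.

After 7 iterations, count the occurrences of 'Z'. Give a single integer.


Answer: 1

Derivation:
Step 0: Z  (1 'Z')
Step 1: Z  (1 'Z')
Step 2: Z  (1 'Z')
Step 3: Z  (1 'Z')
Step 4: Z  (1 'Z')
Step 5: Z  (1 'Z')
Step 6: Z  (1 'Z')
Step 7: Z  (1 'Z')


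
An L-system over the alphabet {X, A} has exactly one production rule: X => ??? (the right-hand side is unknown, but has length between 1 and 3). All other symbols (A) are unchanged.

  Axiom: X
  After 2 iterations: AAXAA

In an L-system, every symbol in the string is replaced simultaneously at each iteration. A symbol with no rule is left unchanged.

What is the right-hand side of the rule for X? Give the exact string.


Trying X => AXA:
  Step 0: X
  Step 1: AXA
  Step 2: AAXAA
Matches the given result.

Answer: AXA


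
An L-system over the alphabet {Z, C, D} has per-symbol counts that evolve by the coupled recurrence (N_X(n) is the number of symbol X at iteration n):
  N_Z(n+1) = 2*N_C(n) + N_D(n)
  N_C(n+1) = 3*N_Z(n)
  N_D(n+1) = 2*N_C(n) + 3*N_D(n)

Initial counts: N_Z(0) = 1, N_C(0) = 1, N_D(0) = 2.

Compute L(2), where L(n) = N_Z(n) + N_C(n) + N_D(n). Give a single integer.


Answer: 56

Derivation:
Step 0: N_Z=1, N_C=1, N_D=2, L=4
Step 1: N_Z=4, N_C=3, N_D=8, L=15
Step 2: N_Z=14, N_C=12, N_D=30, L=56


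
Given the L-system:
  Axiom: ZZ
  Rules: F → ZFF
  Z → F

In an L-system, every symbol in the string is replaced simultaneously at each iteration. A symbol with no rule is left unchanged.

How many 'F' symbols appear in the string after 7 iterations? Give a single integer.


Answer: 338

Derivation:
Step 0: ZZ  (0 'F')
Step 1: FF  (2 'F')
Step 2: ZFFZFF  (4 'F')
Step 3: FZFFZFFFZFFZFF  (10 'F')
Step 4: ZFFFZFFZFFFZFFZFFZFFFZFFZFFFZFFZFF  (24 'F')
Step 5: FZFFZFFZFFFZFFZFFFZFFZFFZFFFZFFZFFFZFFZFFFZFFZFFZFFFZFFZFFFZFFZFFZFFFZFFZFFFZFFZFF  (58 'F')
Step 6: ZFFFZFFZFFFZFFZFFFZFFZFFZFFFZFFZFFFZFFZFFZFFFZFFZFFFZFFZFFFZFFZFFZFFFZFFZFFFZFFZFFZFFFZFFZFFFZFFZFFZFFFZFFZFFFZFFZFFFZFFZFFZFFFZFFZFFFZFFZFFZFFFZFFZFFFZFFZFFFZFFZFFZFFFZFFZFFFZFFZFFZFFFZFFZFFFZFFZFF  (140 'F')
Step 7: FZFFZFFZFFFZFFZFFFZFFZFFZFFFZFFZFFFZFFZFFZFFFZFFZFFFZFFZFFFZFFZFFZFFFZFFZFFFZFFZFFZFFFZFFZFFFZFFZFFFZFFZFFZFFFZFFZFFFZFFZFFZFFFZFFZFFFZFFZFFZFFFZFFZFFFZFFZFFFZFFZFFZFFFZFFZFFFZFFZFFZFFFZFFZFFFZFFZFFFZFFZFFZFFFZFFZFFFZFFZFFZFFFZFFZFFFZFFZFFFZFFZFFZFFFZFFZFFFZFFZFFZFFFZFFZFFFZFFZFFZFFFZFFZFFFZFFZFFFZFFZFFZFFFZFFZFFFZFFZFFZFFFZFFZFFFZFFZFFFZFFZFFZFFFZFFZFFFZFFZFFZFFFZFFZFFFZFFZFFZFFFZFFZFFFZFFZFFFZFFZFFZFFFZFFZFFFZFFZFFZFFFZFFZFFFZFFZFFFZFFZFFZFFFZFFZFFFZFFZFFZFFFZFFZFFFZFFZFF  (338 'F')


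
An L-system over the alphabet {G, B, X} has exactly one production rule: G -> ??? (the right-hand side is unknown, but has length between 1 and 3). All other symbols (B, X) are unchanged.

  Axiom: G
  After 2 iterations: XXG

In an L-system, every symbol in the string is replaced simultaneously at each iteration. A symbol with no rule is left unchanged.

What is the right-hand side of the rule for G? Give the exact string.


Answer: XG

Derivation:
Trying G -> XG:
  Step 0: G
  Step 1: XG
  Step 2: XXG
Matches the given result.


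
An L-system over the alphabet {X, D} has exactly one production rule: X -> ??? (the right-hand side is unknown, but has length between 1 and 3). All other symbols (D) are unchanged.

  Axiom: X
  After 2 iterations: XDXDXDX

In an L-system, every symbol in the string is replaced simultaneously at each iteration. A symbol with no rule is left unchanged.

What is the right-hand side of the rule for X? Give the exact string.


Trying X -> XDX:
  Step 0: X
  Step 1: XDX
  Step 2: XDXDXDX
Matches the given result.

Answer: XDX


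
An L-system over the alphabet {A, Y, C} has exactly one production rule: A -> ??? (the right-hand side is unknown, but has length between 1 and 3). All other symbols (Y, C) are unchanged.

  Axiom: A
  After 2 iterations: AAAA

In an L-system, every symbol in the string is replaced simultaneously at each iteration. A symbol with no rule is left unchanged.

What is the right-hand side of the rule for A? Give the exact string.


Answer: AA

Derivation:
Trying A -> AA:
  Step 0: A
  Step 1: AA
  Step 2: AAAA
Matches the given result.


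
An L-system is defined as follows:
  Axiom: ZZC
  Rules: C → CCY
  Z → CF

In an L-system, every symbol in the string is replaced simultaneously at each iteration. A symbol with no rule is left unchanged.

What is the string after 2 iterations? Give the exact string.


Answer: CCYFCCYFCCYCCYY

Derivation:
Step 0: ZZC
Step 1: CFCFCCY
Step 2: CCYFCCYFCCYCCYY


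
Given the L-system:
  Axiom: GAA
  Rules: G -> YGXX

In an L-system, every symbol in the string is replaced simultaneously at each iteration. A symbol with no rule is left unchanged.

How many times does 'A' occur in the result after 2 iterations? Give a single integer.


Answer: 2

Derivation:
Step 0: GAA  (2 'A')
Step 1: YGXXAA  (2 'A')
Step 2: YYGXXXXAA  (2 'A')


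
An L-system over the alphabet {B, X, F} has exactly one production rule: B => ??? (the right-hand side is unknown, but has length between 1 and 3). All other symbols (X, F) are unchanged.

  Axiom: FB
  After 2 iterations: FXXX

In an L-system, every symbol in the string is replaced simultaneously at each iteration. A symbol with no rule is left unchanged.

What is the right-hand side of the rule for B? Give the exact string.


Trying B => XXX:
  Step 0: FB
  Step 1: FXXX
  Step 2: FXXX
Matches the given result.

Answer: XXX


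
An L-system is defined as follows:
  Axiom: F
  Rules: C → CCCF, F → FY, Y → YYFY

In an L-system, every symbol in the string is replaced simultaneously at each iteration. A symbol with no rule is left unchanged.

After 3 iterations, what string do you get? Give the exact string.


Step 0: F
Step 1: FY
Step 2: FYYYFY
Step 3: FYYYFYYYFYYYFYFYYYFY

Answer: FYYYFYYYFYYYFYFYYYFY


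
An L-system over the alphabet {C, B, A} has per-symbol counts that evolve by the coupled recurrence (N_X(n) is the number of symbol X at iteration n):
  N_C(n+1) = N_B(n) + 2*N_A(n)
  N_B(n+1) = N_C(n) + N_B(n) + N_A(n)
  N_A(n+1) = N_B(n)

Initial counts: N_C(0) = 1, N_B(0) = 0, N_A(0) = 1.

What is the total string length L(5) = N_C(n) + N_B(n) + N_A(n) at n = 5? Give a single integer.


Answer: 100

Derivation:
Step 0: N_C=1, N_B=0, N_A=1, L=2
Step 1: N_C=2, N_B=2, N_A=0, L=4
Step 2: N_C=2, N_B=4, N_A=2, L=8
Step 3: N_C=8, N_B=8, N_A=4, L=20
Step 4: N_C=16, N_B=20, N_A=8, L=44
Step 5: N_C=36, N_B=44, N_A=20, L=100


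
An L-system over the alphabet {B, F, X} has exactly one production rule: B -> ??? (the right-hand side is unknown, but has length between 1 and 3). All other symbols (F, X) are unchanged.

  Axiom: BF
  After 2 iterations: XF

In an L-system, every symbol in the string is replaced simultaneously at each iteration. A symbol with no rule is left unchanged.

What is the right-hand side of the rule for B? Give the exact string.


Trying B -> X:
  Step 0: BF
  Step 1: XF
  Step 2: XF
Matches the given result.

Answer: X


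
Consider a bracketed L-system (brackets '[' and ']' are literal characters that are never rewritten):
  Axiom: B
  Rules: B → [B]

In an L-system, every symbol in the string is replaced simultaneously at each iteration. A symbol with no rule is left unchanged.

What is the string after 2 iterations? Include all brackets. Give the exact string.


Step 0: B
Step 1: [B]
Step 2: [[B]]

Answer: [[B]]


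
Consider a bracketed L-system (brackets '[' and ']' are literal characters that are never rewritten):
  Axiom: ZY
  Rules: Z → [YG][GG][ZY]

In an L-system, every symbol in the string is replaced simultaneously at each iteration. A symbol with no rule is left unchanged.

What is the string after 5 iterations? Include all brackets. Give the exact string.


Answer: [YG][GG][[YG][GG][[YG][GG][[YG][GG][[YG][GG][ZY]Y]Y]Y]Y]Y

Derivation:
Step 0: ZY
Step 1: [YG][GG][ZY]Y
Step 2: [YG][GG][[YG][GG][ZY]Y]Y
Step 3: [YG][GG][[YG][GG][[YG][GG][ZY]Y]Y]Y
Step 4: [YG][GG][[YG][GG][[YG][GG][[YG][GG][ZY]Y]Y]Y]Y
Step 5: [YG][GG][[YG][GG][[YG][GG][[YG][GG][[YG][GG][ZY]Y]Y]Y]Y]Y


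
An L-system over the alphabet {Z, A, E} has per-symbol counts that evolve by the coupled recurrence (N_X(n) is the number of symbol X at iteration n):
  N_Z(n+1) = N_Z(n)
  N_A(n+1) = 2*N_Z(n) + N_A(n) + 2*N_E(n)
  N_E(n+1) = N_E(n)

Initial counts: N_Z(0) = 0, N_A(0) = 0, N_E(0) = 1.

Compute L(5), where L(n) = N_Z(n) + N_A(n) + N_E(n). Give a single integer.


Answer: 11

Derivation:
Step 0: N_Z=0, N_A=0, N_E=1, L=1
Step 1: N_Z=0, N_A=2, N_E=1, L=3
Step 2: N_Z=0, N_A=4, N_E=1, L=5
Step 3: N_Z=0, N_A=6, N_E=1, L=7
Step 4: N_Z=0, N_A=8, N_E=1, L=9
Step 5: N_Z=0, N_A=10, N_E=1, L=11


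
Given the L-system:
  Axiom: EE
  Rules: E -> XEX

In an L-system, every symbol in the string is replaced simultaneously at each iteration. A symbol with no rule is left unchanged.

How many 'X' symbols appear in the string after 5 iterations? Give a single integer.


Step 0: EE  (0 'X')
Step 1: XEXXEX  (4 'X')
Step 2: XXEXXXXEXX  (8 'X')
Step 3: XXXEXXXXXXEXXX  (12 'X')
Step 4: XXXXEXXXXXXXXEXXXX  (16 'X')
Step 5: XXXXXEXXXXXXXXXXEXXXXX  (20 'X')

Answer: 20


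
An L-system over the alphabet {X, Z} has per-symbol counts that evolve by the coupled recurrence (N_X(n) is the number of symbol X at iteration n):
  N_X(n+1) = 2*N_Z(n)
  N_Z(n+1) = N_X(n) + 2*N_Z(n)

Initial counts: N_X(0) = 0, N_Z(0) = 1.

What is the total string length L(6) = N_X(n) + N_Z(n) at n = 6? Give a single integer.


Step 0: N_X=0, N_Z=1, L=1
Step 1: N_X=2, N_Z=2, L=4
Step 2: N_X=4, N_Z=6, L=10
Step 3: N_X=12, N_Z=16, L=28
Step 4: N_X=32, N_Z=44, L=76
Step 5: N_X=88, N_Z=120, L=208
Step 6: N_X=240, N_Z=328, L=568

Answer: 568


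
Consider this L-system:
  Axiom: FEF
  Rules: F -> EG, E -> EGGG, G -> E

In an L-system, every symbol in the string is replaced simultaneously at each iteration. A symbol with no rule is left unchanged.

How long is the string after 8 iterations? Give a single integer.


Step 0: length = 3
Step 1: length = 8
Step 2: length = 17
Step 3: length = 41
Step 4: length = 92
Step 5: length = 215
Step 6: length = 491
Step 7: length = 1136
Step 8: length = 2609

Answer: 2609


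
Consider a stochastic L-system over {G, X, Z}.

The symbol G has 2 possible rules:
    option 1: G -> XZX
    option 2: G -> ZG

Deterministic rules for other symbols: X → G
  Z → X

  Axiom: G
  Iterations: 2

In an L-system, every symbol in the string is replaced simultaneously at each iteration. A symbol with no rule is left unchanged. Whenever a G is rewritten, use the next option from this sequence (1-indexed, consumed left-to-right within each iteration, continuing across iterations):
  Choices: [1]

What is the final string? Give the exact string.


Step 0: G
Step 1: XZX  (used choices [1])
Step 2: GXG  (used choices [])

Answer: GXG


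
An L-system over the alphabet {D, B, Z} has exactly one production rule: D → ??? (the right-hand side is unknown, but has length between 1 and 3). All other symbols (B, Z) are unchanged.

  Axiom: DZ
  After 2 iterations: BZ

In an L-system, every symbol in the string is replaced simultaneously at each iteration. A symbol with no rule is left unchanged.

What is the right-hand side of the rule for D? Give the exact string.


Trying D → B:
  Step 0: DZ
  Step 1: BZ
  Step 2: BZ
Matches the given result.

Answer: B


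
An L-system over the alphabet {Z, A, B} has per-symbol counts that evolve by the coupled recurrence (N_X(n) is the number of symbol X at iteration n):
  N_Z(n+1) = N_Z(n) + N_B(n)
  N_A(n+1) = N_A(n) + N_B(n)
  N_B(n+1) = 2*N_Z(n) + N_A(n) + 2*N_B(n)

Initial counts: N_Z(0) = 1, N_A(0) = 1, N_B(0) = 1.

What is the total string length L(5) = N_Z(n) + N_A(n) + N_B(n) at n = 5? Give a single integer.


Step 0: N_Z=1, N_A=1, N_B=1, L=3
Step 1: N_Z=2, N_A=2, N_B=5, L=9
Step 2: N_Z=7, N_A=7, N_B=16, L=30
Step 3: N_Z=23, N_A=23, N_B=53, L=99
Step 4: N_Z=76, N_A=76, N_B=175, L=327
Step 5: N_Z=251, N_A=251, N_B=578, L=1080

Answer: 1080


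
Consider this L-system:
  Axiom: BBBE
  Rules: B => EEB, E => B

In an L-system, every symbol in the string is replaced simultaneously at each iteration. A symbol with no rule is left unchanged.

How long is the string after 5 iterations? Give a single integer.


Step 0: length = 4
Step 1: length = 10
Step 2: length = 18
Step 3: length = 38
Step 4: length = 74
Step 5: length = 150

Answer: 150


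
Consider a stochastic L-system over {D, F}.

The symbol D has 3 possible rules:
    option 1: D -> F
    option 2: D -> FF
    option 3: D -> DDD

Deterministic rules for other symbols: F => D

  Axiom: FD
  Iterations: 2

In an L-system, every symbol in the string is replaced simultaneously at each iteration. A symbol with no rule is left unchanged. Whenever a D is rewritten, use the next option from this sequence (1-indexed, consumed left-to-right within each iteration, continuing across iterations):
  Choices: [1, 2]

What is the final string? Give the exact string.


Step 0: FD
Step 1: DF  (used choices [1])
Step 2: FFD  (used choices [2])

Answer: FFD


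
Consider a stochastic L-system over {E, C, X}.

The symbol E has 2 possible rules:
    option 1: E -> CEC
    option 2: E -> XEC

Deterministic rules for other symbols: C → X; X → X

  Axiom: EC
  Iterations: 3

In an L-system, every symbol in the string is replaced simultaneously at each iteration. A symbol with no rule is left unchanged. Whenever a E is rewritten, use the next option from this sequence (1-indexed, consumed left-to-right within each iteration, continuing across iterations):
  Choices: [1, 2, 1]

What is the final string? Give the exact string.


Answer: XXCECXXX

Derivation:
Step 0: EC
Step 1: CECX  (used choices [1])
Step 2: XXECXX  (used choices [2])
Step 3: XXCECXXX  (used choices [1])


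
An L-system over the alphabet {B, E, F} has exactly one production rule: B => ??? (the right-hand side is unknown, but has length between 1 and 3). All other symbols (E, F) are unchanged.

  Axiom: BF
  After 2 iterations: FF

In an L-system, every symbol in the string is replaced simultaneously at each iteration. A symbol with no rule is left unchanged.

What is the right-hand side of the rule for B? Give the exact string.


Answer: F

Derivation:
Trying B => F:
  Step 0: BF
  Step 1: FF
  Step 2: FF
Matches the given result.


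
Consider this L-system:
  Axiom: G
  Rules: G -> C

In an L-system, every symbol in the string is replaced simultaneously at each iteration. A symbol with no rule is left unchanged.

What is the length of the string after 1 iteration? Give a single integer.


Step 0: length = 1
Step 1: length = 1

Answer: 1


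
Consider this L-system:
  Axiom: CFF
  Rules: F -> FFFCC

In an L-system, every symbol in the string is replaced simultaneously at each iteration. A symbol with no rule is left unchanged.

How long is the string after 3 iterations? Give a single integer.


Step 0: length = 3
Step 1: length = 11
Step 2: length = 35
Step 3: length = 107

Answer: 107


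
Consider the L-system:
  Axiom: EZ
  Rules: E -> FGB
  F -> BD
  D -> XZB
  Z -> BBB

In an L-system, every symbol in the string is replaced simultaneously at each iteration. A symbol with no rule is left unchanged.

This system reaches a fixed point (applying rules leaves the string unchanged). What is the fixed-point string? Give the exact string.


Answer: BXBBBBGBBBB

Derivation:
Step 0: EZ
Step 1: FGBBBB
Step 2: BDGBBBB
Step 3: BXZBGBBBB
Step 4: BXBBBBGBBBB
Step 5: BXBBBBGBBBB  (unchanged — fixed point at step 4)


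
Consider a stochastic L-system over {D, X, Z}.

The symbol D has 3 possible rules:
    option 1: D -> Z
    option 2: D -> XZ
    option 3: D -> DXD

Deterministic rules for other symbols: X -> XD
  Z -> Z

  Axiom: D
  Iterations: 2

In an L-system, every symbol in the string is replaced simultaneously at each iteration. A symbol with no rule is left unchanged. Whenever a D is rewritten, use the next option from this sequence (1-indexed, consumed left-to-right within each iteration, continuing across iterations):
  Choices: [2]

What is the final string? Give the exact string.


Step 0: D
Step 1: XZ  (used choices [2])
Step 2: XDZ  (used choices [])

Answer: XDZ


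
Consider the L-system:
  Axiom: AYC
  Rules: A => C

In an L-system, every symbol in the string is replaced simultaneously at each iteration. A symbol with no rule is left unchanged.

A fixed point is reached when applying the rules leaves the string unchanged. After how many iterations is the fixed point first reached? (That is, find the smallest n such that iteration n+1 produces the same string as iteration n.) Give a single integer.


Answer: 1

Derivation:
Step 0: AYC
Step 1: CYC
Step 2: CYC  (unchanged — fixed point at step 1)


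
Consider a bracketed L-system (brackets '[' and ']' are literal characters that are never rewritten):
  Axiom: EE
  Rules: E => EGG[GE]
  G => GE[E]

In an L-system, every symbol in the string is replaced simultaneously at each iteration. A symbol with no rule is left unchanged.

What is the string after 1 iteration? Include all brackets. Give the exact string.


Answer: EGG[GE]EGG[GE]

Derivation:
Step 0: EE
Step 1: EGG[GE]EGG[GE]


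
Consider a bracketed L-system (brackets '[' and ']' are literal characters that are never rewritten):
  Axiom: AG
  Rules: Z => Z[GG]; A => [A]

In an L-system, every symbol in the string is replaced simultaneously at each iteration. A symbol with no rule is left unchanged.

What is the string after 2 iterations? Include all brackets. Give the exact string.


Step 0: AG
Step 1: [A]G
Step 2: [[A]]G

Answer: [[A]]G


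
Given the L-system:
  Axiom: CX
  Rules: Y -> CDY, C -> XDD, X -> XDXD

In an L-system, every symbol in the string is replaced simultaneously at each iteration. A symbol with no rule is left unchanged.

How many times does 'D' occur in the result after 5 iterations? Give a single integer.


Step 0: CX  (0 'D')
Step 1: XDDXDXD  (4 'D')
Step 2: XDXDDDXDXDDXDXDD  (10 'D')
Step 3: XDXDDXDXDDDDXDXDDXDXDDDXDXDDXDXDDD  (22 'D')
Step 4: XDXDDXDXDDDXDXDDXDXDDDDDXDXDDXDXDDDXDXDDXDXDDDDXDXDDXDXDDDXDXDDXDXDDDD  (46 'D')
Step 5: XDXDDXDXDDDXDXDDXDXDDDDXDXDDXDXDDDXDXDDXDXDDDDDDXDXDDXDXDDDXDXDDXDXDDDDXDXDDXDXDDDXDXDDXDXDDDDDXDXDDXDXDDDXDXDDXDXDDDDXDXDDXDXDDDXDXDDXDXDDDDD  (94 'D')

Answer: 94


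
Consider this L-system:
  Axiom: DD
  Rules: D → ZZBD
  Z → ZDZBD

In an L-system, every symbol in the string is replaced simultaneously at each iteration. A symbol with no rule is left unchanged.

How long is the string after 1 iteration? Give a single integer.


Step 0: length = 2
Step 1: length = 8

Answer: 8


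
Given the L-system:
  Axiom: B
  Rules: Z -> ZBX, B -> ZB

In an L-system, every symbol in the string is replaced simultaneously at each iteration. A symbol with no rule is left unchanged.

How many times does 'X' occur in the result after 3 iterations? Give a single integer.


Answer: 3

Derivation:
Step 0: B  (0 'X')
Step 1: ZB  (0 'X')
Step 2: ZBXZB  (1 'X')
Step 3: ZBXZBXZBXZB  (3 'X')


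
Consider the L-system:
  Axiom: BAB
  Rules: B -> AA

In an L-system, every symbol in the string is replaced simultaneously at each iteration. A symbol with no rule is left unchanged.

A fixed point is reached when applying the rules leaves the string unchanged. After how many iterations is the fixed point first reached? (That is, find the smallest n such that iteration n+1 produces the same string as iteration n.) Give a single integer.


Answer: 1

Derivation:
Step 0: BAB
Step 1: AAAAA
Step 2: AAAAA  (unchanged — fixed point at step 1)


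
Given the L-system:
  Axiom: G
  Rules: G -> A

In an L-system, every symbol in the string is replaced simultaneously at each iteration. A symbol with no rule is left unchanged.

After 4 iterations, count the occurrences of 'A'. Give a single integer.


Step 0: G  (0 'A')
Step 1: A  (1 'A')
Step 2: A  (1 'A')
Step 3: A  (1 'A')
Step 4: A  (1 'A')

Answer: 1


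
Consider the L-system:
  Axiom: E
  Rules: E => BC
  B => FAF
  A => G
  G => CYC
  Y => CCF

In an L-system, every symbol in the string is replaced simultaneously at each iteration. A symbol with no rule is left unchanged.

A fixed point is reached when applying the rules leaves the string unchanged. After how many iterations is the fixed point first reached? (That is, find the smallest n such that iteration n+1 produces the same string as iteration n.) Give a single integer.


Answer: 5

Derivation:
Step 0: E
Step 1: BC
Step 2: FAFC
Step 3: FGFC
Step 4: FCYCFC
Step 5: FCCCFCFC
Step 6: FCCCFCFC  (unchanged — fixed point at step 5)


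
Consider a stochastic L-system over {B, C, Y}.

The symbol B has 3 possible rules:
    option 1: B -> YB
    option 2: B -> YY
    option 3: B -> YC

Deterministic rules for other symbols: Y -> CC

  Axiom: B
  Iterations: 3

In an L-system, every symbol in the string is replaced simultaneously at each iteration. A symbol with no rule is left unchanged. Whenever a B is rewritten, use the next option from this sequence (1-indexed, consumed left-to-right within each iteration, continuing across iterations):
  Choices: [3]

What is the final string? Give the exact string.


Answer: CCC

Derivation:
Step 0: B
Step 1: YC  (used choices [3])
Step 2: CCC  (used choices [])
Step 3: CCC  (used choices [])


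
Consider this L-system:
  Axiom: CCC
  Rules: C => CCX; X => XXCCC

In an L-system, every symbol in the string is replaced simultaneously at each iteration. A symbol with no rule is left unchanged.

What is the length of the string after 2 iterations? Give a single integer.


Answer: 33

Derivation:
Step 0: length = 3
Step 1: length = 9
Step 2: length = 33


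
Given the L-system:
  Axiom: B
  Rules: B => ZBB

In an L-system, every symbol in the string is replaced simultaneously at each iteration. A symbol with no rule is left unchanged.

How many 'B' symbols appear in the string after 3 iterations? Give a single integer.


Answer: 8

Derivation:
Step 0: B  (1 'B')
Step 1: ZBB  (2 'B')
Step 2: ZZBBZBB  (4 'B')
Step 3: ZZZBBZBBZZBBZBB  (8 'B')


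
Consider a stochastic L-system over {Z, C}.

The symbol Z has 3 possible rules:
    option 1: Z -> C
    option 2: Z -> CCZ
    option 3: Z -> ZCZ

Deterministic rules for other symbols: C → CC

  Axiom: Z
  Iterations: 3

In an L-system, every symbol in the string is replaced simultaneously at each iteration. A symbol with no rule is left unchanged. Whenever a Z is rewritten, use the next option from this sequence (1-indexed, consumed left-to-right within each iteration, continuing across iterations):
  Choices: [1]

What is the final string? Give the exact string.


Answer: CCCC

Derivation:
Step 0: Z
Step 1: C  (used choices [1])
Step 2: CC  (used choices [])
Step 3: CCCC  (used choices [])


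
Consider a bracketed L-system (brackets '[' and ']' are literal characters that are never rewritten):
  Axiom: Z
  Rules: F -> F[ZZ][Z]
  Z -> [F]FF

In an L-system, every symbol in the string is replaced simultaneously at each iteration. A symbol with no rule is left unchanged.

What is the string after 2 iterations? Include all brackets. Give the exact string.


Answer: [F[ZZ][Z]]F[ZZ][Z]F[ZZ][Z]

Derivation:
Step 0: Z
Step 1: [F]FF
Step 2: [F[ZZ][Z]]F[ZZ][Z]F[ZZ][Z]


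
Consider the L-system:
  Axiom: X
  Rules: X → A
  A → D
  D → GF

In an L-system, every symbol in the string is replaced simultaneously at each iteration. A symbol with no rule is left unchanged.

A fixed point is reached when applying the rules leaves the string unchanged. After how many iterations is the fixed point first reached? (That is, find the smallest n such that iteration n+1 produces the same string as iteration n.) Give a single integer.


Answer: 3

Derivation:
Step 0: X
Step 1: A
Step 2: D
Step 3: GF
Step 4: GF  (unchanged — fixed point at step 3)


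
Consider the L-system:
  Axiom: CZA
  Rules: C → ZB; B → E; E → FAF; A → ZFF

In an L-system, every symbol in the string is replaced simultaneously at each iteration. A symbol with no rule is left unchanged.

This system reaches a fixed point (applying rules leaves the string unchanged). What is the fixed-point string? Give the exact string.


Step 0: CZA
Step 1: ZBZZFF
Step 2: ZEZZFF
Step 3: ZFAFZZFF
Step 4: ZFZFFFZZFF
Step 5: ZFZFFFZZFF  (unchanged — fixed point at step 4)

Answer: ZFZFFFZZFF


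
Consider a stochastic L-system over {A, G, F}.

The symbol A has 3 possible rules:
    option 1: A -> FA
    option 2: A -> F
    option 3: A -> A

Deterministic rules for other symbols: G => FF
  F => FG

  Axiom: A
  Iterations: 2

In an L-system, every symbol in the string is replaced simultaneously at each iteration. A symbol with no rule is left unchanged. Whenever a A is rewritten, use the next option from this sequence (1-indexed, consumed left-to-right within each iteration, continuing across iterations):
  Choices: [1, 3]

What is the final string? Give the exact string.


Answer: FGA

Derivation:
Step 0: A
Step 1: FA  (used choices [1])
Step 2: FGA  (used choices [3])


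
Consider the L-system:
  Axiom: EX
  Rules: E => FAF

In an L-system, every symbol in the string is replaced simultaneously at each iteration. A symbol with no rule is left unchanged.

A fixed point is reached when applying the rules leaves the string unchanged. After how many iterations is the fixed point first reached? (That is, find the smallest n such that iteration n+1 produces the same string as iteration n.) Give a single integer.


Step 0: EX
Step 1: FAFX
Step 2: FAFX  (unchanged — fixed point at step 1)

Answer: 1


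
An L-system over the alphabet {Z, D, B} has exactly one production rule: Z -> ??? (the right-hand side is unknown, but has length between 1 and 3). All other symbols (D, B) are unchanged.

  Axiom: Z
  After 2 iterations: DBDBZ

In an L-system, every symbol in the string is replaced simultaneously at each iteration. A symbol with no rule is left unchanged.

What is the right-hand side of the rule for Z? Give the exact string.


Answer: DBZ

Derivation:
Trying Z -> DBZ:
  Step 0: Z
  Step 1: DBZ
  Step 2: DBDBZ
Matches the given result.


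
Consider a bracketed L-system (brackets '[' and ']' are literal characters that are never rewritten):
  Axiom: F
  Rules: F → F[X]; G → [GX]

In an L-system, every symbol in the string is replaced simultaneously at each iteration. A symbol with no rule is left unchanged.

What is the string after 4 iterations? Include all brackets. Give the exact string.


Answer: F[X][X][X][X]

Derivation:
Step 0: F
Step 1: F[X]
Step 2: F[X][X]
Step 3: F[X][X][X]
Step 4: F[X][X][X][X]


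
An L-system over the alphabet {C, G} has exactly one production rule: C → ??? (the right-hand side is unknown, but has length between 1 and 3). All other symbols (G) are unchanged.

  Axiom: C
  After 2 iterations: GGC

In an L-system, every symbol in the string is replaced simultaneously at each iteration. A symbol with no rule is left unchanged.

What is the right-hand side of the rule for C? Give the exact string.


Trying C → GC:
  Step 0: C
  Step 1: GC
  Step 2: GGC
Matches the given result.

Answer: GC


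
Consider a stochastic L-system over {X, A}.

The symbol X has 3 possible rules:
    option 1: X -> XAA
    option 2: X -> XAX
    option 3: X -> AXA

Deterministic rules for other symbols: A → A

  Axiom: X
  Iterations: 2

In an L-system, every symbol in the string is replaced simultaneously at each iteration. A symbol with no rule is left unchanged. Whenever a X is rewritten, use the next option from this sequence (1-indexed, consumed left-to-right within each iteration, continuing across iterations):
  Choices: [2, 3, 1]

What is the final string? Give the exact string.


Step 0: X
Step 1: XAX  (used choices [2])
Step 2: AXAAXAA  (used choices [3, 1])

Answer: AXAAXAA


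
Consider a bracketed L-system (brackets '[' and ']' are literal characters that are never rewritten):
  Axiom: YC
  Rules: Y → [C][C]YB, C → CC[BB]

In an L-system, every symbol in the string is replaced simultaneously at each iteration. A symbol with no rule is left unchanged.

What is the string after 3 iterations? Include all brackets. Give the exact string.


Answer: [CC[BB]CC[BB][BB]][CC[BB]CC[BB][BB]][CC[BB]][CC[BB]][C][C]YBBBCC[BB]CC[BB][BB]CC[BB]CC[BB][BB][BB]

Derivation:
Step 0: YC
Step 1: [C][C]YBCC[BB]
Step 2: [CC[BB]][CC[BB]][C][C]YBBCC[BB]CC[BB][BB]
Step 3: [CC[BB]CC[BB][BB]][CC[BB]CC[BB][BB]][CC[BB]][CC[BB]][C][C]YBBBCC[BB]CC[BB][BB]CC[BB]CC[BB][BB][BB]


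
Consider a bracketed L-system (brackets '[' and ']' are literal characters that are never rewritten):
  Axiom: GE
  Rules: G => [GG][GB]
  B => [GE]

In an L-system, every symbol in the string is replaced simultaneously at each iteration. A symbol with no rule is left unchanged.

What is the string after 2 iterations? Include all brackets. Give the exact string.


Answer: [[GG][GB][GG][GB]][[GG][GB][GE]]E

Derivation:
Step 0: GE
Step 1: [GG][GB]E
Step 2: [[GG][GB][GG][GB]][[GG][GB][GE]]E


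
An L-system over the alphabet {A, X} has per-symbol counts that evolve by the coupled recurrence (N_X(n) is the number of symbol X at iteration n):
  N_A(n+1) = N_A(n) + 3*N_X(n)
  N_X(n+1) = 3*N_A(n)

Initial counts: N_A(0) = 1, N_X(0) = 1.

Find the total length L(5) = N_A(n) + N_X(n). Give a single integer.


Step 0: N_A=1, N_X=1, L=2
Step 1: N_A=4, N_X=3, L=7
Step 2: N_A=13, N_X=12, L=25
Step 3: N_A=49, N_X=39, L=88
Step 4: N_A=166, N_X=147, L=313
Step 5: N_A=607, N_X=498, L=1105

Answer: 1105


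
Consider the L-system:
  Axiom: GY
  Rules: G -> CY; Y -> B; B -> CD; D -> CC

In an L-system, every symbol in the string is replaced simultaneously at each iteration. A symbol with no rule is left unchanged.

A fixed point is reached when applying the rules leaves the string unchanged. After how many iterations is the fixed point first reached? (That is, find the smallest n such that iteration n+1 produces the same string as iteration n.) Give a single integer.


Step 0: GY
Step 1: CYB
Step 2: CBCD
Step 3: CCDCCC
Step 4: CCCCCCC
Step 5: CCCCCCC  (unchanged — fixed point at step 4)

Answer: 4


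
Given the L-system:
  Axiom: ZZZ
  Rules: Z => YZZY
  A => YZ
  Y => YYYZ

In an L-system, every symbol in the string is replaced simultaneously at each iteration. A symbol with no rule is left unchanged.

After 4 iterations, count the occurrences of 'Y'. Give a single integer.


Step 0: ZZZ  (0 'Y')
Step 1: YZZYYZZYYZZY  (6 'Y')
Step 2: YYYZYZZYYZZYYYYZYYYZYZZYYZZYYYYZYYYZYZZYYZZYYYYZ  (30 'Y')
Step 3: YYYZYYYZYYYZYZZYYYYZYZZYYZZYYYYZYYYZYZZYYZZYYYYZYYYZYYYZYYYZYZZYYYYZYYYZYYYZYZZYYYYZYZZYYZZYYYYZYYYZYZZYYZZYYYYZYYYZYYYZYYYZYZZYYYYZYYYZYYYZYZZYYYYZYZZYYZZYYYYZYYYZYZZYYZZYYYYZYYYZYYYZYYYZYZZY  (126 'Y')
Step 4: YYYZYYYZYYYZYZZYYYYZYYYZYYYZYZZYYYYZYYYZYYYZYZZYYYYZYZZYYZZYYYYZYYYZYYYZYYYZYZZYYYYZYZZYYZZYYYYZYYYZYZZYYZZYYYYZYYYZYYYZYYYZYZZYYYYZYYYZYYYZYZZYYYYZYZZYYZZYYYYZYYYZYZZYYZZYYYYZYYYZYYYZYYYZYZZYYYYZYYYZYYYZYZZYYYYZYYYZYYYZYZZYYYYZYYYZYYYZYZZYYYYZYZZYYZZYYYYZYYYZYYYZYYYZYZZYYYYZYYYZYYYZYZZYYYYZYYYZYYYZYZZYYYYZYZZYYZZYYYYZYYYZYYYZYYYZYZZYYYYZYZZYYZZYYYYZYYYZYZZYYZZYYYYZYYYZYYYZYYYZYZZYYYYZYYYZYYYZYZZYYYYZYZZYYZZYYYYZYYYZYZZYYZZYYYYZYYYZYYYZYYYZYZZYYYYZYYYZYYYZYZZYYYYZYYYZYYYZYZZYYYYZYYYZYYYZYZZYYYYZYZZYYZZYYYYZYYYZYYYZYYYZYZZYYYYZYYYZYYYZYZZYYYYZYYYZYYYZYZZYYYYZYZZYYZZYYYYZYYYZYYYZYYYZYZZYYYYZYZZYYZZYYYYZYYYZYZZYYZZYYYYZYYYZYYYZYYYZYZZYYYYZYYYZYYYZYZZYYYYZYZZYYZZYYYYZYYYZYZZYYZZYYYYZYYYZYYYZYYYZYZZYYYYZYYYZYYYZYZZYYYYZYYYZYYYZYZZYYYYZYYYZYYYZYZZYYYYZYZZYYZZYYYYZ  (510 'Y')

Answer: 510


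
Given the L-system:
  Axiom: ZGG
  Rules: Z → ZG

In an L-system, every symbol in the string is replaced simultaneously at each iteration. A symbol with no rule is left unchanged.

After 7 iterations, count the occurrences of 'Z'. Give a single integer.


Answer: 1

Derivation:
Step 0: ZGG  (1 'Z')
Step 1: ZGGG  (1 'Z')
Step 2: ZGGGG  (1 'Z')
Step 3: ZGGGGG  (1 'Z')
Step 4: ZGGGGGG  (1 'Z')
Step 5: ZGGGGGGG  (1 'Z')
Step 6: ZGGGGGGGG  (1 'Z')
Step 7: ZGGGGGGGGG  (1 'Z')


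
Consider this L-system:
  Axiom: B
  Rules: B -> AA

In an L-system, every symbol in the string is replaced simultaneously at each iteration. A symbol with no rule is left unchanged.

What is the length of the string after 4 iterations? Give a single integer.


Answer: 2

Derivation:
Step 0: length = 1
Step 1: length = 2
Step 2: length = 2
Step 3: length = 2
Step 4: length = 2


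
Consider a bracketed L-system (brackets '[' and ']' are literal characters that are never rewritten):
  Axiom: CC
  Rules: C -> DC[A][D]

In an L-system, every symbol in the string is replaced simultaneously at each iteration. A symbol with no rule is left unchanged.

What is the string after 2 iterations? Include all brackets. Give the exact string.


Step 0: CC
Step 1: DC[A][D]DC[A][D]
Step 2: DDC[A][D][A][D]DDC[A][D][A][D]

Answer: DDC[A][D][A][D]DDC[A][D][A][D]


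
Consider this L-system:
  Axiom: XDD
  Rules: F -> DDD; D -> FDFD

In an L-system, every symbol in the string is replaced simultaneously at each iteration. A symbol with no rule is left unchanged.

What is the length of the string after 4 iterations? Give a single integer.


Step 0: length = 3
Step 1: length = 9
Step 2: length = 29
Step 3: length = 105
Step 4: length = 377

Answer: 377


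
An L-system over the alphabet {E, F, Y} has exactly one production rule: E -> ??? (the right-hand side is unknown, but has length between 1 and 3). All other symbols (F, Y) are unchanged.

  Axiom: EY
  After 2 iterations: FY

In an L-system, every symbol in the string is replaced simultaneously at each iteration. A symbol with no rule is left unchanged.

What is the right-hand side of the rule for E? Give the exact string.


Answer: F

Derivation:
Trying E -> F:
  Step 0: EY
  Step 1: FY
  Step 2: FY
Matches the given result.


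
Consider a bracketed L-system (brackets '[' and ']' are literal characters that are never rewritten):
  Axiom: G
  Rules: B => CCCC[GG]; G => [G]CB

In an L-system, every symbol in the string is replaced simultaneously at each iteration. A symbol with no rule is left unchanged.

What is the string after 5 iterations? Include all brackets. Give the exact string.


Answer: [[[[[G]CB]CCCCC[GG]]CCCCC[[G]CB[G]CB]]CCCCC[[[G]CB]CCCCC[GG][[G]CB]CCCCC[GG]]]CCCCC[[[[G]CB]CCCCC[GG]]CCCCC[[G]CB[G]CB][[[G]CB]CCCCC[GG]]CCCCC[[G]CB[G]CB]]

Derivation:
Step 0: G
Step 1: [G]CB
Step 2: [[G]CB]CCCCC[GG]
Step 3: [[[G]CB]CCCCC[GG]]CCCCC[[G]CB[G]CB]
Step 4: [[[[G]CB]CCCCC[GG]]CCCCC[[G]CB[G]CB]]CCCCC[[[G]CB]CCCCC[GG][[G]CB]CCCCC[GG]]
Step 5: [[[[[G]CB]CCCCC[GG]]CCCCC[[G]CB[G]CB]]CCCCC[[[G]CB]CCCCC[GG][[G]CB]CCCCC[GG]]]CCCCC[[[[G]CB]CCCCC[GG]]CCCCC[[G]CB[G]CB][[[G]CB]CCCCC[GG]]CCCCC[[G]CB[G]CB]]


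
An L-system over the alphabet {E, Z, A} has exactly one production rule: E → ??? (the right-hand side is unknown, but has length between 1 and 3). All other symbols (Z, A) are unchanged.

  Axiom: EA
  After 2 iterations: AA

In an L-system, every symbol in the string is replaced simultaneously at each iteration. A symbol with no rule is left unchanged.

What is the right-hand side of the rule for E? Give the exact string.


Trying E → A:
  Step 0: EA
  Step 1: AA
  Step 2: AA
Matches the given result.

Answer: A


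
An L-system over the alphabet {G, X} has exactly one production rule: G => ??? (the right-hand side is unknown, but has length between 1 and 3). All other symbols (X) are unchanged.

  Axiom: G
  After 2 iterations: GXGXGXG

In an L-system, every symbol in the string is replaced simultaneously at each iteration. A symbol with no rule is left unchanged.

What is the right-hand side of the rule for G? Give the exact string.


Answer: GXG

Derivation:
Trying G => GXG:
  Step 0: G
  Step 1: GXG
  Step 2: GXGXGXG
Matches the given result.


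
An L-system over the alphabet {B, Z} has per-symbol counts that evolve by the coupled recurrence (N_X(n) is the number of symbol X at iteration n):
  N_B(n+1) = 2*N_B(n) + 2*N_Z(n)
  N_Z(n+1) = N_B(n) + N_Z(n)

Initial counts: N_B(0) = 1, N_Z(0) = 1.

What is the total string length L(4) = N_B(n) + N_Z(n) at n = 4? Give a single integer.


Answer: 162

Derivation:
Step 0: N_B=1, N_Z=1, L=2
Step 1: N_B=4, N_Z=2, L=6
Step 2: N_B=12, N_Z=6, L=18
Step 3: N_B=36, N_Z=18, L=54
Step 4: N_B=108, N_Z=54, L=162


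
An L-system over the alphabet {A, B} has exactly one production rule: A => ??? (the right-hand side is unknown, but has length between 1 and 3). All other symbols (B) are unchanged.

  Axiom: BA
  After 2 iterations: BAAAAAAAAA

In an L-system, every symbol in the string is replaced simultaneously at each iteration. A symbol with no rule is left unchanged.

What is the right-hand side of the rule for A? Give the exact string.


Trying A => AAA:
  Step 0: BA
  Step 1: BAAA
  Step 2: BAAAAAAAAA
Matches the given result.

Answer: AAA


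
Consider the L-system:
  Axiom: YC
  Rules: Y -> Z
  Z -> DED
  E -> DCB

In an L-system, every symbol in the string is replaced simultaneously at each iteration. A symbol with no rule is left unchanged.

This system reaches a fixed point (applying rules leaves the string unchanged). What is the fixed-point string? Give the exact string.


Answer: DDCBDC

Derivation:
Step 0: YC
Step 1: ZC
Step 2: DEDC
Step 3: DDCBDC
Step 4: DDCBDC  (unchanged — fixed point at step 3)


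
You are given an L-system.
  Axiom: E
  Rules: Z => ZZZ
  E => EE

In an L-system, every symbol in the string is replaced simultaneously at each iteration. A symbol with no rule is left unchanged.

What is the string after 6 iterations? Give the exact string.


Answer: EEEEEEEEEEEEEEEEEEEEEEEEEEEEEEEEEEEEEEEEEEEEEEEEEEEEEEEEEEEEEEEE

Derivation:
Step 0: E
Step 1: EE
Step 2: EEEE
Step 3: EEEEEEEE
Step 4: EEEEEEEEEEEEEEEE
Step 5: EEEEEEEEEEEEEEEEEEEEEEEEEEEEEEEE
Step 6: EEEEEEEEEEEEEEEEEEEEEEEEEEEEEEEEEEEEEEEEEEEEEEEEEEEEEEEEEEEEEEEE


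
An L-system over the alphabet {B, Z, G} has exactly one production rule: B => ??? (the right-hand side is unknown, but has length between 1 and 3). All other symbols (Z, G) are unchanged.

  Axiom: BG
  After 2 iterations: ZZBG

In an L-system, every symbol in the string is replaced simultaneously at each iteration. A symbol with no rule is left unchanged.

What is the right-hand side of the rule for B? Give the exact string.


Trying B => ZB:
  Step 0: BG
  Step 1: ZBG
  Step 2: ZZBG
Matches the given result.

Answer: ZB


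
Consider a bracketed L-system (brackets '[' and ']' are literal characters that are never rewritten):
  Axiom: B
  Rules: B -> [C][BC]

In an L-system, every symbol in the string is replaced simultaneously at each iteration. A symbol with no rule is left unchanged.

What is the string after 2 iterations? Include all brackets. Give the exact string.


Step 0: B
Step 1: [C][BC]
Step 2: [C][[C][BC]C]

Answer: [C][[C][BC]C]


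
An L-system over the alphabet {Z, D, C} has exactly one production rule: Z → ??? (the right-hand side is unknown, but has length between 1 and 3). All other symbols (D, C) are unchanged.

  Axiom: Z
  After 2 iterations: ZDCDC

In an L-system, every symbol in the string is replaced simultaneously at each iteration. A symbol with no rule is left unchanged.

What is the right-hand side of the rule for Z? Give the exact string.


Answer: ZDC

Derivation:
Trying Z → ZDC:
  Step 0: Z
  Step 1: ZDC
  Step 2: ZDCDC
Matches the given result.


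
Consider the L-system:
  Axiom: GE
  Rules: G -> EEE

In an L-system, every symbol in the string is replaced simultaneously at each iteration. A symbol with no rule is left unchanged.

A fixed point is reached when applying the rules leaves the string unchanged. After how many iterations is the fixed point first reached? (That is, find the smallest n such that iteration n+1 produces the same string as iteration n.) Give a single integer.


Step 0: GE
Step 1: EEEE
Step 2: EEEE  (unchanged — fixed point at step 1)

Answer: 1
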